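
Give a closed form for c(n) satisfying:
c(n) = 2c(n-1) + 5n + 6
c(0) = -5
First-order linear with linear forcing.
Homogeneous solution: c_h(n) = A·(2)^n.
Try particular c_p(n) = pn + q. Substituting:
  pn + q = 2(p(n-1) + q) + 5n + 6.
Matching the n-coefficient: p = 2p + 5 ⇒ p = -5.
Matching constants: q = -2p + 2q + 6 ⇒ q = -16.
General: c(n) = A·(2)^n - 5 n - 16.
Apply c(0) = -5: A - 16 = -5 ⇒ A = 11.
So c(n) = 11 \cdot 2^{n} - 5 n - 16.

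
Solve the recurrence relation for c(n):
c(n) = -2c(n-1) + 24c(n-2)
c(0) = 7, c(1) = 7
Characteristic equation: x² + 2x - 24 = 0, which factors as (x - (-6))(x - (4)) = 0.
Roots r₁ = -6, r₂ = 4 (distinct).
General solution: c(n) = A·(-6)^n + B·(4)^n.
From c(0) = 7: A + B = 7.
From c(1) = 7: -6A + 4B = 7.
Solving: A = \frac{21}{10}, B = \frac{49}{10}.
So c(n) = \frac{21 \left(-6\right)^{n}}{10} + \frac{49 \cdot 4^{n}}{10}.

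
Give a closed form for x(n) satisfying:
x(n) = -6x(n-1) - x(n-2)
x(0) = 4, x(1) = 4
Characteristic equation: x² + 6x + 1 = 0.
Discriminant Δ = (-6)² + 4·(-1) = 32.
Roots r₁,₂ = (-6 ± √32)/2, so r₁ = -3 + 2 \sqrt{2}, r₂ = -3 - 2 \sqrt{2}.
General solution: x(n) = A·r₁^n + B·r₂^n.
From the initial conditions, A + B = 4 and r₁A + r₂B = 4.
Since r₁ - r₂ = √32: A = (4 - (4)r₂)/√32 = 2 + 2 \sqrt{2}, and B = 4 - A = 2 - 2 \sqrt{2}.
So x(n) = \left(2 + 2 \sqrt{2}\right)\left(-3 + 2 \sqrt{2}\right)^n + \left(2 - 2 \sqrt{2}\right)\left(-3 - 2 \sqrt{2}\right)^n.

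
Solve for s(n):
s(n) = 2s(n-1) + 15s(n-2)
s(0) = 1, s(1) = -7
Characteristic equation: x² - 2x - 15 = 0, which factors as (x - (-3))(x - (5)) = 0.
Roots r₁ = -3, r₂ = 5 (distinct).
General solution: s(n) = A·(-3)^n + B·(5)^n.
From s(0) = 1: A + B = 1.
From s(1) = -7: -3A + 5B = -7.
Solving: A = \frac{3}{2}, B = - \frac{1}{2}.
So s(n) = \frac{3 \left(-3\right)^{n}}{2} - \frac{5^{n}}{2}.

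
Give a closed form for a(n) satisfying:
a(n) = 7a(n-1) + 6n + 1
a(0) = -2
First-order linear with linear forcing.
Homogeneous solution: a_h(n) = A·(7)^n.
Try particular a_p(n) = pn + q. Substituting:
  pn + q = 7(p(n-1) + q) + 6n + 1.
Matching the n-coefficient: p = 7p + 6 ⇒ p = -1.
Matching constants: q = -7p + 7q + 1 ⇒ q = - \frac{4}{3}.
General: a(n) = A·(7)^n - n - \frac{4}{3}.
Apply a(0) = -2: A - \frac{4}{3} = -2 ⇒ A = - \frac{2}{3}.
So a(n) = - \frac{2 \cdot 7^{n}}{3} - n - \frac{4}{3}.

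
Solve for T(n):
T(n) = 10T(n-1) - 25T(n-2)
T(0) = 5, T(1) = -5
Characteristic equation: x² - 10x + 25 = 0, which is (x - (5))².
Repeated root r = 5.
General solution: T(n) = (A + Bn)·(5)^n.
From T(0) = 5: A = 5.
From T(1) = -5: (A + B)·(5) = -5 ⇒ B = -6.
So T(n) = \left(5 - 6 n\right) \cdot (5)^n.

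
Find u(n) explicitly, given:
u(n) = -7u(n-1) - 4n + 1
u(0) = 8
First-order linear with linear forcing.
Homogeneous solution: u_h(n) = A·(-7)^n.
Try particular u_p(n) = pn + q. Substituting:
  pn + q = -7(p(n-1) + q) - 4n + 1.
Matching the n-coefficient: p = -7p - 4 ⇒ p = - \frac{1}{2}.
Matching constants: q = 7p - 7q + 1 ⇒ q = - \frac{5}{16}.
General: u(n) = A·(-7)^n - \frac{n}{2} - \frac{5}{16}.
Apply u(0) = 8: A - \frac{5}{16} = 8 ⇒ A = \frac{133}{16}.
So u(n) = \frac{133 \left(-7\right)^{n}}{16} - \frac{n}{2} - \frac{5}{16}.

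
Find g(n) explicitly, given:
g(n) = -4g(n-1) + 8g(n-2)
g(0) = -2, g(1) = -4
Characteristic equation: x² + 4x - 8 = 0.
Discriminant Δ = (-4)² + 4·(8) = 48.
Roots r₁,₂ = (-4 ± √48)/2, so r₁ = -2 + 2 \sqrt{3}, r₂ = - 2 \sqrt{3} - 2.
General solution: g(n) = A·r₁^n + B·r₂^n.
From the initial conditions, A + B = -2 and r₁A + r₂B = -4.
Since r₁ - r₂ = √48: A = (-4 - (-2)r₂)/√48 = - \frac{2 \sqrt{3}}{3} - 1, and B = -2 - A = -1 + \frac{2 \sqrt{3}}{3}.
So g(n) = \left(- \frac{2 \sqrt{3}}{3} - 1\right)\left(-2 + 2 \sqrt{3}\right)^n + \left(-1 + \frac{2 \sqrt{3}}{3}\right)\left(- 2 \sqrt{3} - 2\right)^n.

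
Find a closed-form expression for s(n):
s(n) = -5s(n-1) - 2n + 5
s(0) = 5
First-order linear with linear forcing.
Homogeneous solution: s_h(n) = A·(-5)^n.
Try particular s_p(n) = pn + q. Substituting:
  pn + q = -5(p(n-1) + q) - 2n + 5.
Matching the n-coefficient: p = -5p - 2 ⇒ p = - \frac{1}{3}.
Matching constants: q = 5p - 5q + 5 ⇒ q = \frac{5}{9}.
General: s(n) = A·(-5)^n - \frac{n}{3} + \frac{5}{9}.
Apply s(0) = 5: A + \frac{5}{9} = 5 ⇒ A = \frac{40}{9}.
So s(n) = \frac{40 \left(-5\right)^{n}}{9} - \frac{n}{3} + \frac{5}{9}.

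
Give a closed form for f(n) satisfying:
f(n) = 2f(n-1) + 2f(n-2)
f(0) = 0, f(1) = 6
Characteristic equation: x² - 2x - 2 = 0.
Discriminant Δ = (2)² + 4·(2) = 12.
Roots r₁,₂ = (2 ± √12)/2, so r₁ = 1 + \sqrt{3}, r₂ = 1 - \sqrt{3}.
General solution: f(n) = A·r₁^n + B·r₂^n.
From the initial conditions, A + B = 0 and r₁A + r₂B = 6.
Since r₁ - r₂ = √12: A = (6 - (0)r₂)/√12 = \sqrt{3}, and B = 0 - A = - \sqrt{3}.
So f(n) = \left(\sqrt{3}\right)\left(1 + \sqrt{3}\right)^n + \left(- \sqrt{3}\right)\left(1 - \sqrt{3}\right)^n.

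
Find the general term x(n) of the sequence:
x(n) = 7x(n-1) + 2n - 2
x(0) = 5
First-order linear with linear forcing.
Homogeneous solution: x_h(n) = A·(7)^n.
Try particular x_p(n) = pn + q. Substituting:
  pn + q = 7(p(n-1) + q) + 2n - 2.
Matching the n-coefficient: p = 7p + 2 ⇒ p = - \frac{1}{3}.
Matching constants: q = -7p + 7q - 2 ⇒ q = - \frac{1}{18}.
General: x(n) = A·(7)^n - \frac{n}{3} - \frac{1}{18}.
Apply x(0) = 5: A - \frac{1}{18} = 5 ⇒ A = \frac{91}{18}.
So x(n) = \frac{91 \cdot 7^{n}}{18} - \frac{n}{3} - \frac{1}{18}.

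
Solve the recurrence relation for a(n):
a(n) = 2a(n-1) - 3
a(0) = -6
First-order linear non-homogeneous.
Homogeneous solution: a_h(n) = A·(2)^n.
Try constant particular solution a_p = K: K = 2K - 3 ⇒ K = 3.
General: a(n) = A·(2)^n + 3.
Apply a(0) = -6: A + 3 = -6 ⇒ A = -9.
So a(n) = 3 - 9 \cdot 2^{n}.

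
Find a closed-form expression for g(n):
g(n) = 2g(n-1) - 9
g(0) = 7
First-order linear non-homogeneous.
Homogeneous solution: g_h(n) = A·(2)^n.
Try constant particular solution g_p = K: K = 2K - 9 ⇒ K = 9.
General: g(n) = A·(2)^n + 9.
Apply g(0) = 7: A + 9 = 7 ⇒ A = -2.
So g(n) = 9 - 2 \cdot 2^{n}.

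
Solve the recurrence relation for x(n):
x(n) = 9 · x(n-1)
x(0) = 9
Pure geometric recurrence with ratio 9.
By induction x(n) = x(0) · (9)^n = 9 \cdot 9^{n}.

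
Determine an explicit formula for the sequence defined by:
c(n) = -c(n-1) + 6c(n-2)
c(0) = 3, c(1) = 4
Characteristic equation: x² + x - 6 = 0, which factors as (x - (2))(x - (-3)) = 0.
Roots r₁ = 2, r₂ = -3 (distinct).
General solution: c(n) = A·(2)^n + B·(-3)^n.
From c(0) = 3: A + B = 3.
From c(1) = 4: 2A - 3B = 4.
Solving: A = \frac{13}{5}, B = \frac{2}{5}.
So c(n) = \frac{2 \left(-3\right)^{n}}{5} + \frac{13 \cdot 2^{n}}{5}.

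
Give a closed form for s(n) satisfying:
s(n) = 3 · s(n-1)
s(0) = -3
Pure geometric recurrence with ratio 3.
By induction s(n) = s(0) · (3)^n = - 3 \cdot 3^{n}.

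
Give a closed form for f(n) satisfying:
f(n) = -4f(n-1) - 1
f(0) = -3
First-order linear non-homogeneous.
Homogeneous solution: f_h(n) = A·(-4)^n.
Try constant particular solution f_p = K: K = -4K - 1 ⇒ K = - \frac{1}{5}.
General: f(n) = A·(-4)^n - \frac{1}{5}.
Apply f(0) = -3: A - \frac{1}{5} = -3 ⇒ A = - \frac{14}{5}.
So f(n) = - \frac{14 \left(-4\right)^{n}}{5} - \frac{1}{5}.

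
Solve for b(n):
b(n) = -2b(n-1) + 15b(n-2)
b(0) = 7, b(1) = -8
Characteristic equation: x² + 2x - 15 = 0, which factors as (x - (-5))(x - (3)) = 0.
Roots r₁ = -5, r₂ = 3 (distinct).
General solution: b(n) = A·(-5)^n + B·(3)^n.
From b(0) = 7: A + B = 7.
From b(1) = -8: -5A + 3B = -8.
Solving: A = \frac{29}{8}, B = \frac{27}{8}.
So b(n) = \frac{29 \left(-5\right)^{n}}{8} + \frac{27 \cdot 3^{n}}{8}.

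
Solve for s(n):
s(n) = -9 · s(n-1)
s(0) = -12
Pure geometric recurrence with ratio -9.
By induction s(n) = s(0) · (-9)^n = - 12 \left(-9\right)^{n}.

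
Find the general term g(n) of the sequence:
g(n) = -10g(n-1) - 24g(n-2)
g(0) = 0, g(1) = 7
Characteristic equation: x² + 10x + 24 = 0, which factors as (x - (-6))(x - (-4)) = 0.
Roots r₁ = -6, r₂ = -4 (distinct).
General solution: g(n) = A·(-6)^n + B·(-4)^n.
From g(0) = 0: A + B = 0.
From g(1) = 7: -6A - 4B = 7.
Solving: A = - \frac{7}{2}, B = \frac{7}{2}.
So g(n) = \frac{7 \left(-4\right)^{n}}{2} - \frac{7 \left(-6\right)^{n}}{2}.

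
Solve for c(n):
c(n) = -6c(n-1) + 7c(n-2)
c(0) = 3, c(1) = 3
Characteristic equation: x² + 6x - 7 = 0, which factors as (x - (1))(x - (-7)) = 0.
Roots r₁ = 1, r₂ = -7 (distinct).
General solution: c(n) = A·(1)^n + B·(-7)^n.
From c(0) = 3: A + B = 3.
From c(1) = 3: A - 7B = 3.
Solving: A = 3, B = 0.
So c(n) = 3.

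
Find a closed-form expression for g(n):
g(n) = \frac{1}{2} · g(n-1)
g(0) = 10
Pure geometric recurrence with ratio \frac{1}{2}.
By induction g(n) = g(0) · (\frac{1}{2})^n = 10 \cdot 2^{- n}.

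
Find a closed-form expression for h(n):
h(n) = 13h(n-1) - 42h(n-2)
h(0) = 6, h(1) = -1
Characteristic equation: x² - 13x + 42 = 0, which factors as (x - (6))(x - (7)) = 0.
Roots r₁ = 6, r₂ = 7 (distinct).
General solution: h(n) = A·(6)^n + B·(7)^n.
From h(0) = 6: A + B = 6.
From h(1) = -1: 6A + 7B = -1.
Solving: A = 43, B = -37.
So h(n) = 43 \cdot 6^{n} - 37 \cdot 7^{n}.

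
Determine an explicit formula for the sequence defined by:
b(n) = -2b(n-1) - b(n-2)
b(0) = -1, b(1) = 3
Characteristic equation: x² + 2x + 1 = 0, which is (x - (-1))².
Repeated root r = -1.
General solution: b(n) = (A + Bn)·(-1)^n.
From b(0) = -1: A = -1.
From b(1) = 3: (A + B)·(-1) = 3 ⇒ B = -2.
So b(n) = \left(- 2 n - 1\right) \cdot (-1)^n.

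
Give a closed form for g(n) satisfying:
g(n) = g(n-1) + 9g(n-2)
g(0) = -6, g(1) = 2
Characteristic equation: x² - x - 9 = 0.
Discriminant Δ = (1)² + 4·(9) = 37.
Roots r₁,₂ = (1 ± √37)/2, so r₁ = \frac{1}{2} + \frac{\sqrt{37}}{2}, r₂ = \frac{1}{2} - \frac{\sqrt{37}}{2}.
General solution: g(n) = A·r₁^n + B·r₂^n.
From the initial conditions, A + B = -6 and r₁A + r₂B = 2.
Since r₁ - r₂ = √37: A = (2 - (-6)r₂)/√37 = -3 + \frac{5 \sqrt{37}}{37}, and B = -6 - A = -3 - \frac{5 \sqrt{37}}{37}.
So g(n) = \left(-3 + \frac{5 \sqrt{37}}{37}\right)\left(\frac{1}{2} + \frac{\sqrt{37}}{2}\right)^n + \left(-3 - \frac{5 \sqrt{37}}{37}\right)\left(\frac{1}{2} - \frac{\sqrt{37}}{2}\right)^n.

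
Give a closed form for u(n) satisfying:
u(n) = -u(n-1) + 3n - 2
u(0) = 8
First-order linear with linear forcing.
Homogeneous solution: u_h(n) = A·(-1)^n.
Try particular u_p(n) = pn + q. Substituting:
  pn + q = -(p(n-1) + q) + 3n - 2.
Matching the n-coefficient: p = -p + 3 ⇒ p = \frac{3}{2}.
Matching constants: q = p - q - 2 ⇒ q = - \frac{1}{4}.
General: u(n) = A·(-1)^n + \frac{3 n}{2} - \frac{1}{4}.
Apply u(0) = 8: A - \frac{1}{4} = 8 ⇒ A = \frac{33}{4}.
So u(n) = \frac{33 \left(-1\right)^{n}}{4} + \frac{3 n}{2} - \frac{1}{4}.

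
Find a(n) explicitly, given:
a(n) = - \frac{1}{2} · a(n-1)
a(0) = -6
Pure geometric recurrence with ratio - \frac{1}{2}.
By induction a(n) = a(0) · (- \frac{1}{2})^n = - 6 \left(- \frac{1}{2}\right)^{n}.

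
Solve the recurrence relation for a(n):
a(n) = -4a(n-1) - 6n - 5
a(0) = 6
First-order linear with linear forcing.
Homogeneous solution: a_h(n) = A·(-4)^n.
Try particular a_p(n) = pn + q. Substituting:
  pn + q = -4(p(n-1) + q) - 6n - 5.
Matching the n-coefficient: p = -4p - 6 ⇒ p = - \frac{6}{5}.
Matching constants: q = 4p - 4q - 5 ⇒ q = - \frac{49}{25}.
General: a(n) = A·(-4)^n - \frac{6 n}{5} - \frac{49}{25}.
Apply a(0) = 6: A - \frac{49}{25} = 6 ⇒ A = \frac{199}{25}.
So a(n) = \frac{199 \left(-4\right)^{n}}{25} - \frac{6 n}{5} - \frac{49}{25}.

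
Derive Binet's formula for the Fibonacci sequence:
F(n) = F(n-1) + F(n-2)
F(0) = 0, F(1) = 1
This is the Fibonacci sequence.
Characteristic equation: x² - x - 1 = 0; roots r₁ = \frac{1}{2} + \frac{\sqrt{5}}{2}, r₂ = \frac{1}{2} - \frac{\sqrt{5}}{2}.
General: F(n) = A·r₁^n + B·r₂^n. Solving with F(0)=0, F(1)=1 gives A = \frac{\sqrt{5}}{5}, B = - \frac{\sqrt{5}}{5}.
So F(n) = \frac{2^{- n} \sqrt{5} \left(- \left(1 - \sqrt{5}\right)^{n} + \left(1 + \sqrt{5}\right)^{n}\right)}{5}.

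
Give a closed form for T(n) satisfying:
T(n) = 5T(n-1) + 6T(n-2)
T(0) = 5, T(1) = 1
Characteristic equation: x² - 5x - 6 = 0, which factors as (x - (6))(x - (-1)) = 0.
Roots r₁ = 6, r₂ = -1 (distinct).
General solution: T(n) = A·(6)^n + B·(-1)^n.
From T(0) = 5: A + B = 5.
From T(1) = 1: 6A - B = 1.
Solving: A = \frac{6}{7}, B = \frac{29}{7}.
So T(n) = \frac{29 \left(-1\right)^{n}}{7} + \frac{6 \cdot 6^{n}}{7}.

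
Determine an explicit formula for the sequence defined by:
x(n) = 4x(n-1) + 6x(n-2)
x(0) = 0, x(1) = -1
Characteristic equation: x² - 4x - 6 = 0.
Discriminant Δ = (4)² + 4·(6) = 40.
Roots r₁,₂ = (4 ± √40)/2, so r₁ = 2 + \sqrt{10}, r₂ = 2 - \sqrt{10}.
General solution: x(n) = A·r₁^n + B·r₂^n.
From the initial conditions, A + B = 0 and r₁A + r₂B = -1.
Since r₁ - r₂ = √40: A = (-1 - (0)r₂)/√40 = - \frac{\sqrt{10}}{20}, and B = 0 - A = \frac{\sqrt{10}}{20}.
So x(n) = \left(- \frac{\sqrt{10}}{20}\right)\left(2 + \sqrt{10}\right)^n + \left(\frac{\sqrt{10}}{20}\right)\left(2 - \sqrt{10}\right)^n.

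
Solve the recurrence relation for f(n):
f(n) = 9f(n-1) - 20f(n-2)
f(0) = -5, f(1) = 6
Characteristic equation: x² - 9x + 20 = 0, which factors as (x - (5))(x - (4)) = 0.
Roots r₁ = 5, r₂ = 4 (distinct).
General solution: f(n) = A·(5)^n + B·(4)^n.
From f(0) = -5: A + B = -5.
From f(1) = 6: 5A + 4B = 6.
Solving: A = 26, B = -31.
So f(n) = - 31 \cdot 4^{n} + 26 \cdot 5^{n}.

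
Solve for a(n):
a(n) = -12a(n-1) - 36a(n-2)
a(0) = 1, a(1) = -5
Characteristic equation: x² + 12x + 36 = 0, which is (x - (-6))².
Repeated root r = -6.
General solution: a(n) = (A + Bn)·(-6)^n.
From a(0) = 1: A = 1.
From a(1) = -5: (A + B)·(-6) = -5 ⇒ B = - \frac{1}{6}.
So a(n) = \left(1 - \frac{n}{6}\right) \cdot (-6)^n.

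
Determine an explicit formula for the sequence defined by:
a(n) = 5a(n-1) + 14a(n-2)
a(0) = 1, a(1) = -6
Characteristic equation: x² - 5x - 14 = 0, which factors as (x - (-2))(x - (7)) = 0.
Roots r₁ = -2, r₂ = 7 (distinct).
General solution: a(n) = A·(-2)^n + B·(7)^n.
From a(0) = 1: A + B = 1.
From a(1) = -6: -2A + 7B = -6.
Solving: A = \frac{13}{9}, B = - \frac{4}{9}.
So a(n) = \frac{13 \left(-2\right)^{n}}{9} - \frac{4 \cdot 7^{n}}{9}.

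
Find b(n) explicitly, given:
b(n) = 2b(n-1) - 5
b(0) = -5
First-order linear non-homogeneous.
Homogeneous solution: b_h(n) = A·(2)^n.
Try constant particular solution b_p = K: K = 2K - 5 ⇒ K = 5.
General: b(n) = A·(2)^n + 5.
Apply b(0) = -5: A + 5 = -5 ⇒ A = -10.
So b(n) = 5 - 10 \cdot 2^{n}.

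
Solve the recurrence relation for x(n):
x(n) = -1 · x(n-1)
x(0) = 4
Pure geometric recurrence with ratio -1.
By induction x(n) = x(0) · (-1)^n = 4 \left(-1\right)^{n}.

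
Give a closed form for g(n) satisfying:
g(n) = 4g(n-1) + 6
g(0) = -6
First-order linear non-homogeneous.
Homogeneous solution: g_h(n) = A·(4)^n.
Try constant particular solution g_p = K: K = 4K + 6 ⇒ K = -2.
General: g(n) = A·(4)^n - 2.
Apply g(0) = -6: A - 2 = -6 ⇒ A = -4.
So g(n) = - 4 \cdot 4^{n} - 2.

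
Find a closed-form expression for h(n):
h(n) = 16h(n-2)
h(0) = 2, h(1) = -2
Characteristic equation: x² - 16 = 0, which factors as (x - (4))(x - (-4)) = 0.
Roots r₁ = 4, r₂ = -4 (distinct).
General solution: h(n) = A·(4)^n + B·(-4)^n.
From h(0) = 2: A + B = 2.
From h(1) = -2: 4A - 4B = -2.
Solving: A = \frac{3}{4}, B = \frac{5}{4}.
So h(n) = \frac{5 \left(-4\right)^{n}}{4} + \frac{3 \cdot 4^{n}}{4}.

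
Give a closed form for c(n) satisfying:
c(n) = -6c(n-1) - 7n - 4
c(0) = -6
First-order linear with linear forcing.
Homogeneous solution: c_h(n) = A·(-6)^n.
Try particular c_p(n) = pn + q. Substituting:
  pn + q = -6(p(n-1) + q) - 7n - 4.
Matching the n-coefficient: p = -6p - 7 ⇒ p = -1.
Matching constants: q = 6p - 6q - 4 ⇒ q = - \frac{10}{7}.
General: c(n) = A·(-6)^n - n - \frac{10}{7}.
Apply c(0) = -6: A - \frac{10}{7} = -6 ⇒ A = - \frac{32}{7}.
So c(n) = - \frac{32 \left(-6\right)^{n}}{7} - n - \frac{10}{7}.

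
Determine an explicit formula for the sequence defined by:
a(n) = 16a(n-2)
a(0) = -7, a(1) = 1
Characteristic equation: x² - 16 = 0, which factors as (x - (4))(x - (-4)) = 0.
Roots r₁ = 4, r₂ = -4 (distinct).
General solution: a(n) = A·(4)^n + B·(-4)^n.
From a(0) = -7: A + B = -7.
From a(1) = 1: 4A - 4B = 1.
Solving: A = - \frac{27}{8}, B = - \frac{29}{8}.
So a(n) = - \frac{29 \left(-4\right)^{n}}{8} - \frac{27 \cdot 4^{n}}{8}.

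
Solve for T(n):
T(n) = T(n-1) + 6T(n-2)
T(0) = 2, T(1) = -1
Characteristic equation: x² - x - 6 = 0, which factors as (x - (-2))(x - (3)) = 0.
Roots r₁ = -2, r₂ = 3 (distinct).
General solution: T(n) = A·(-2)^n + B·(3)^n.
From T(0) = 2: A + B = 2.
From T(1) = -1: -2A + 3B = -1.
Solving: A = \frac{7}{5}, B = \frac{3}{5}.
So T(n) = \frac{7 \left(-2\right)^{n}}{5} + \frac{3 \cdot 3^{n}}{5}.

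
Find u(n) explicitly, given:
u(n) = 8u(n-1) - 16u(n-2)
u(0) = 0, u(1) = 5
Characteristic equation: x² - 8x + 16 = 0, which is (x - (4))².
Repeated root r = 4.
General solution: u(n) = (A + Bn)·(4)^n.
From u(0) = 0: A = 0.
From u(1) = 5: (A + B)·(4) = 5 ⇒ B = \frac{5}{4}.
So u(n) = \left(\frac{5 n}{4}\right) \cdot (4)^n.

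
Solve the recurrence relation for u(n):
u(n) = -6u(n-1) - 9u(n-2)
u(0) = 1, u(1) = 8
Characteristic equation: x² + 6x + 9 = 0, which is (x - (-3))².
Repeated root r = -3.
General solution: u(n) = (A + Bn)·(-3)^n.
From u(0) = 1: A = 1.
From u(1) = 8: (A + B)·(-3) = 8 ⇒ B = - \frac{11}{3}.
So u(n) = \left(1 - \frac{11 n}{3}\right) \cdot (-3)^n.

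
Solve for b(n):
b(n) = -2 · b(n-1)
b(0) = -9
Pure geometric recurrence with ratio -2.
By induction b(n) = b(0) · (-2)^n = - 9 \left(-2\right)^{n}.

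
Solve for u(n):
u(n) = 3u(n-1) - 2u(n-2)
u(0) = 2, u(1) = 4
Characteristic equation: x² - 3x + 2 = 0, which factors as (x - (1))(x - (2)) = 0.
Roots r₁ = 1, r₂ = 2 (distinct).
General solution: u(n) = A·(1)^n + B·(2)^n.
From u(0) = 2: A + B = 2.
From u(1) = 4: A + 2B = 4.
Solving: A = 0, B = 2.
So u(n) = 2 \cdot 2^{n}.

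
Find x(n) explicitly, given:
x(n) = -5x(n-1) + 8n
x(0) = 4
First-order linear with linear forcing.
Homogeneous solution: x_h(n) = A·(-5)^n.
Try particular x_p(n) = pn + q. Substituting:
  pn + q = -5(p(n-1) + q) + 8n.
Matching the n-coefficient: p = -5p + 8 ⇒ p = \frac{4}{3}.
Matching constants: q = 5p - 5q ⇒ q = \frac{10}{9}.
General: x(n) = A·(-5)^n + \frac{4 n}{3} + \frac{10}{9}.
Apply x(0) = 4: A + \frac{10}{9} = 4 ⇒ A = \frac{26}{9}.
So x(n) = \frac{26 \left(-5\right)^{n}}{9} + \frac{4 n}{3} + \frac{10}{9}.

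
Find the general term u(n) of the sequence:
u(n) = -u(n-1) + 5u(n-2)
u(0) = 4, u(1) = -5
Characteristic equation: x² + x - 5 = 0.
Discriminant Δ = (-1)² + 4·(5) = 21.
Roots r₁,₂ = (-1 ± √21)/2, so r₁ = - \frac{1}{2} + \frac{\sqrt{21}}{2}, r₂ = - \frac{\sqrt{21}}{2} - \frac{1}{2}.
General solution: u(n) = A·r₁^n + B·r₂^n.
From the initial conditions, A + B = 4 and r₁A + r₂B = -5.
Since r₁ - r₂ = √21: A = (-5 - (4)r₂)/√21 = 2 - \frac{\sqrt{21}}{7}, and B = 4 - A = \frac{\sqrt{21}}{7} + 2.
So u(n) = \left(2 - \frac{\sqrt{21}}{7}\right)\left(- \frac{1}{2} + \frac{\sqrt{21}}{2}\right)^n + \left(\frac{\sqrt{21}}{7} + 2\right)\left(- \frac{\sqrt{21}}{2} - \frac{1}{2}\right)^n.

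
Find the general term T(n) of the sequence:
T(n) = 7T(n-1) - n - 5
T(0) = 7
First-order linear with linear forcing.
Homogeneous solution: T_h(n) = A·(7)^n.
Try particular T_p(n) = pn + q. Substituting:
  pn + q = 7(p(n-1) + q) - n - 5.
Matching the n-coefficient: p = 7p - 1 ⇒ p = \frac{1}{6}.
Matching constants: q = -7p + 7q - 5 ⇒ q = \frac{37}{36}.
General: T(n) = A·(7)^n + \frac{n}{6} + \frac{37}{36}.
Apply T(0) = 7: A + \frac{37}{36} = 7 ⇒ A = \frac{215}{36}.
So T(n) = \frac{215 \cdot 7^{n}}{36} + \frac{n}{6} + \frac{37}{36}.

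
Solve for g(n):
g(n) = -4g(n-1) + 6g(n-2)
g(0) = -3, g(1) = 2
Characteristic equation: x² + 4x - 6 = 0.
Discriminant Δ = (-4)² + 4·(6) = 40.
Roots r₁,₂ = (-4 ± √40)/2, so r₁ = -2 + \sqrt{10}, r₂ = - \sqrt{10} - 2.
General solution: g(n) = A·r₁^n + B·r₂^n.
From the initial conditions, A + B = -3 and r₁A + r₂B = 2.
Since r₁ - r₂ = √40: A = (2 - (-3)r₂)/√40 = - \frac{3}{2} - \frac{\sqrt{10}}{5}, and B = -3 - A = - \frac{3}{2} + \frac{\sqrt{10}}{5}.
So g(n) = \left(- \frac{3}{2} - \frac{\sqrt{10}}{5}\right)\left(-2 + \sqrt{10}\right)^n + \left(- \frac{3}{2} + \frac{\sqrt{10}}{5}\right)\left(- \sqrt{10} - 2\right)^n.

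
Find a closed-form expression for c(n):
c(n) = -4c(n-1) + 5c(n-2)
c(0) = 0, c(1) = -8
Characteristic equation: x² + 4x - 5 = 0, which factors as (x - (1))(x - (-5)) = 0.
Roots r₁ = 1, r₂ = -5 (distinct).
General solution: c(n) = A·(1)^n + B·(-5)^n.
From c(0) = 0: A + B = 0.
From c(1) = -8: A - 5B = -8.
Solving: A = - \frac{4}{3}, B = \frac{4}{3}.
So c(n) = \frac{4 \left(-5\right)^{n}}{3} - \frac{4}{3}.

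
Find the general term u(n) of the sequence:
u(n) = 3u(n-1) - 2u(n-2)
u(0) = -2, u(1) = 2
Characteristic equation: x² - 3x + 2 = 0, which factors as (x - (1))(x - (2)) = 0.
Roots r₁ = 1, r₂ = 2 (distinct).
General solution: u(n) = A·(1)^n + B·(2)^n.
From u(0) = -2: A + B = -2.
From u(1) = 2: A + 2B = 2.
Solving: A = -6, B = 4.
So u(n) = 4 \cdot 2^{n} - 6.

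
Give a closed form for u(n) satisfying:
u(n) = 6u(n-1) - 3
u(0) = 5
First-order linear non-homogeneous.
Homogeneous solution: u_h(n) = A·(6)^n.
Try constant particular solution u_p = K: K = 6K - 3 ⇒ K = \frac{3}{5}.
General: u(n) = A·(6)^n + \frac{3}{5}.
Apply u(0) = 5: A + \frac{3}{5} = 5 ⇒ A = \frac{22}{5}.
So u(n) = \frac{22 \cdot 6^{n}}{5} + \frac{3}{5}.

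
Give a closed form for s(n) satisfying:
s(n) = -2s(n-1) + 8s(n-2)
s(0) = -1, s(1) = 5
Characteristic equation: x² + 2x - 8 = 0, which factors as (x - (2))(x - (-4)) = 0.
Roots r₁ = 2, r₂ = -4 (distinct).
General solution: s(n) = A·(2)^n + B·(-4)^n.
From s(0) = -1: A + B = -1.
From s(1) = 5: 2A - 4B = 5.
Solving: A = \frac{1}{6}, B = - \frac{7}{6}.
So s(n) = - \frac{7 \left(-4\right)^{n}}{6} + \frac{2^{n}}{6}.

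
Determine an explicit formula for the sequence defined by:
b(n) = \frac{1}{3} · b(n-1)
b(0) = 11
Pure geometric recurrence with ratio \frac{1}{3}.
By induction b(n) = b(0) · (\frac{1}{3})^n = 11 \cdot 3^{- n}.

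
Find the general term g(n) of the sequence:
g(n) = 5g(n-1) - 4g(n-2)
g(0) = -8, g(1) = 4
Characteristic equation: x² - 5x + 4 = 0, which factors as (x - (4))(x - (1)) = 0.
Roots r₁ = 4, r₂ = 1 (distinct).
General solution: g(n) = A·(4)^n + B·(1)^n.
From g(0) = -8: A + B = -8.
From g(1) = 4: 4A + B = 4.
Solving: A = 4, B = -12.
So g(n) = 4 \cdot 4^{n} - 12.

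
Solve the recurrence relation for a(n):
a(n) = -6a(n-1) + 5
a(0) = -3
First-order linear non-homogeneous.
Homogeneous solution: a_h(n) = A·(-6)^n.
Try constant particular solution a_p = K: K = -6K + 5 ⇒ K = \frac{5}{7}.
General: a(n) = A·(-6)^n + \frac{5}{7}.
Apply a(0) = -3: A + \frac{5}{7} = -3 ⇒ A = - \frac{26}{7}.
So a(n) = \frac{5}{7} - \frac{26 \left(-6\right)^{n}}{7}.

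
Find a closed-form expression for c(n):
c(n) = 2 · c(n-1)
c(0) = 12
Pure geometric recurrence with ratio 2.
By induction c(n) = c(0) · (2)^n = 12 \cdot 2^{n}.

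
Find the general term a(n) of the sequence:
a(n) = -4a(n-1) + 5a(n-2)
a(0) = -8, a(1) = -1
Characteristic equation: x² + 4x - 5 = 0, which factors as (x - (-5))(x - (1)) = 0.
Roots r₁ = -5, r₂ = 1 (distinct).
General solution: a(n) = A·(-5)^n + B·(1)^n.
From a(0) = -8: A + B = -8.
From a(1) = -1: -5A + B = -1.
Solving: A = - \frac{7}{6}, B = - \frac{41}{6}.
So a(n) = - \frac{7 \left(-5\right)^{n}}{6} - \frac{41}{6}.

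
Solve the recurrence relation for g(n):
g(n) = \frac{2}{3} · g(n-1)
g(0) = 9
Pure geometric recurrence with ratio \frac{2}{3}.
By induction g(n) = g(0) · (\frac{2}{3})^n = 9 \left(\frac{2}{3}\right)^{n}.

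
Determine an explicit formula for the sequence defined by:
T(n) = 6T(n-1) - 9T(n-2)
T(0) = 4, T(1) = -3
Characteristic equation: x² - 6x + 9 = 0, which is (x - (3))².
Repeated root r = 3.
General solution: T(n) = (A + Bn)·(3)^n.
From T(0) = 4: A = 4.
From T(1) = -3: (A + B)·(3) = -3 ⇒ B = -5.
So T(n) = \left(4 - 5 n\right) \cdot (3)^n.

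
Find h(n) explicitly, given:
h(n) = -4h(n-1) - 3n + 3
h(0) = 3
First-order linear with linear forcing.
Homogeneous solution: h_h(n) = A·(-4)^n.
Try particular h_p(n) = pn + q. Substituting:
  pn + q = -4(p(n-1) + q) - 3n + 3.
Matching the n-coefficient: p = -4p - 3 ⇒ p = - \frac{3}{5}.
Matching constants: q = 4p - 4q + 3 ⇒ q = \frac{3}{25}.
General: h(n) = A·(-4)^n - \frac{3 n}{5} + \frac{3}{25}.
Apply h(0) = 3: A + \frac{3}{25} = 3 ⇒ A = \frac{72}{25}.
So h(n) = \frac{72 \left(-4\right)^{n}}{25} - \frac{3 n}{5} + \frac{3}{25}.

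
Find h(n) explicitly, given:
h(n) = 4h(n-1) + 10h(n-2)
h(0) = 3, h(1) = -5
Characteristic equation: x² - 4x - 10 = 0.
Discriminant Δ = (4)² + 4·(10) = 56.
Roots r₁,₂ = (4 ± √56)/2, so r₁ = 2 + \sqrt{14}, r₂ = 2 - \sqrt{14}.
General solution: h(n) = A·r₁^n + B·r₂^n.
From the initial conditions, A + B = 3 and r₁A + r₂B = -5.
Since r₁ - r₂ = √56: A = (-5 - (3)r₂)/√56 = \frac{3}{2} - \frac{11 \sqrt{14}}{28}, and B = 3 - A = \frac{11 \sqrt{14}}{28} + \frac{3}{2}.
So h(n) = \left(\frac{3}{2} - \frac{11 \sqrt{14}}{28}\right)\left(2 + \sqrt{14}\right)^n + \left(\frac{11 \sqrt{14}}{28} + \frac{3}{2}\right)\left(2 - \sqrt{14}\right)^n.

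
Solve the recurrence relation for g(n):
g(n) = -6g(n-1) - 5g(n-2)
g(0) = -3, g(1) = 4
Characteristic equation: x² + 6x + 5 = 0, which factors as (x - (-5))(x - (-1)) = 0.
Roots r₁ = -5, r₂ = -1 (distinct).
General solution: g(n) = A·(-5)^n + B·(-1)^n.
From g(0) = -3: A + B = -3.
From g(1) = 4: -5A - B = 4.
Solving: A = - \frac{1}{4}, B = - \frac{11}{4}.
So g(n) = - \frac{11 \left(-1\right)^{n}}{4} - \frac{\left(-5\right)^{n}}{4}.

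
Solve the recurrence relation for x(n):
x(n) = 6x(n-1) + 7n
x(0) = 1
First-order linear with linear forcing.
Homogeneous solution: x_h(n) = A·(6)^n.
Try particular x_p(n) = pn + q. Substituting:
  pn + q = 6(p(n-1) + q) + 7n.
Matching the n-coefficient: p = 6p + 7 ⇒ p = - \frac{7}{5}.
Matching constants: q = -6p + 6q ⇒ q = - \frac{42}{25}.
General: x(n) = A·(6)^n - \frac{7 n}{5} - \frac{42}{25}.
Apply x(0) = 1: A - \frac{42}{25} = 1 ⇒ A = \frac{67}{25}.
So x(n) = \frac{67 \cdot 6^{n}}{25} - \frac{7 n}{5} - \frac{42}{25}.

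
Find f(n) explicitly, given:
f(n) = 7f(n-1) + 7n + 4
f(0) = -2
First-order linear with linear forcing.
Homogeneous solution: f_h(n) = A·(7)^n.
Try particular f_p(n) = pn + q. Substituting:
  pn + q = 7(p(n-1) + q) + 7n + 4.
Matching the n-coefficient: p = 7p + 7 ⇒ p = - \frac{7}{6}.
Matching constants: q = -7p + 7q + 4 ⇒ q = - \frac{73}{36}.
General: f(n) = A·(7)^n - \frac{7 n}{6} - \frac{73}{36}.
Apply f(0) = -2: A - \frac{73}{36} = -2 ⇒ A = \frac{1}{36}.
So f(n) = \frac{7^{n}}{36} - \frac{7 n}{6} - \frac{73}{36}.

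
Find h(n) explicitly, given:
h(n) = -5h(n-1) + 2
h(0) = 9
First-order linear non-homogeneous.
Homogeneous solution: h_h(n) = A·(-5)^n.
Try constant particular solution h_p = K: K = -5K + 2 ⇒ K = \frac{1}{3}.
General: h(n) = A·(-5)^n + \frac{1}{3}.
Apply h(0) = 9: A + \frac{1}{3} = 9 ⇒ A = \frac{26}{3}.
So h(n) = \frac{26 \left(-5\right)^{n}}{3} + \frac{1}{3}.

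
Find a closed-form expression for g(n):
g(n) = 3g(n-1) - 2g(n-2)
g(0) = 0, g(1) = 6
Characteristic equation: x² - 3x + 2 = 0, which factors as (x - (1))(x - (2)) = 0.
Roots r₁ = 1, r₂ = 2 (distinct).
General solution: g(n) = A·(1)^n + B·(2)^n.
From g(0) = 0: A + B = 0.
From g(1) = 6: A + 2B = 6.
Solving: A = -6, B = 6.
So g(n) = 6 \cdot 2^{n} - 6.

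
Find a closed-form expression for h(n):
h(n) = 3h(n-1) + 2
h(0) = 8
First-order linear non-homogeneous.
Homogeneous solution: h_h(n) = A·(3)^n.
Try constant particular solution h_p = K: K = 3K + 2 ⇒ K = -1.
General: h(n) = A·(3)^n - 1.
Apply h(0) = 8: A - 1 = 8 ⇒ A = 9.
So h(n) = 9 \cdot 3^{n} - 1.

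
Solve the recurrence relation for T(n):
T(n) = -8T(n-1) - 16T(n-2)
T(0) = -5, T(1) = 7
Characteristic equation: x² + 8x + 16 = 0, which is (x - (-4))².
Repeated root r = -4.
General solution: T(n) = (A + Bn)·(-4)^n.
From T(0) = -5: A = -5.
From T(1) = 7: (A + B)·(-4) = 7 ⇒ B = \frac{13}{4}.
So T(n) = \left(\frac{13 n}{4} - 5\right) \cdot (-4)^n.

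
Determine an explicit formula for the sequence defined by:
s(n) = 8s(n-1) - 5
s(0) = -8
First-order linear non-homogeneous.
Homogeneous solution: s_h(n) = A·(8)^n.
Try constant particular solution s_p = K: K = 8K - 5 ⇒ K = \frac{5}{7}.
General: s(n) = A·(8)^n + \frac{5}{7}.
Apply s(0) = -8: A + \frac{5}{7} = -8 ⇒ A = - \frac{61}{7}.
So s(n) = \frac{5}{7} - \frac{61 \cdot 8^{n}}{7}.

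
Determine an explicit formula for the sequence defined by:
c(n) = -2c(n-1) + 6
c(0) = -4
First-order linear non-homogeneous.
Homogeneous solution: c_h(n) = A·(-2)^n.
Try constant particular solution c_p = K: K = -2K + 6 ⇒ K = 2.
General: c(n) = A·(-2)^n + 2.
Apply c(0) = -4: A + 2 = -4 ⇒ A = -6.
So c(n) = 2 - 6 \left(-2\right)^{n}.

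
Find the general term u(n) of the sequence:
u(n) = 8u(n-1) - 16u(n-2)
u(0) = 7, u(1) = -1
Characteristic equation: x² - 8x + 16 = 0, which is (x - (4))².
Repeated root r = 4.
General solution: u(n) = (A + Bn)·(4)^n.
From u(0) = 7: A = 7.
From u(1) = -1: (A + B)·(4) = -1 ⇒ B = - \frac{29}{4}.
So u(n) = \left(7 - \frac{29 n}{4}\right) \cdot (4)^n.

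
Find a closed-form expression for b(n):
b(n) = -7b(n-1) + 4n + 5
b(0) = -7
First-order linear with linear forcing.
Homogeneous solution: b_h(n) = A·(-7)^n.
Try particular b_p(n) = pn + q. Substituting:
  pn + q = -7(p(n-1) + q) + 4n + 5.
Matching the n-coefficient: p = -7p + 4 ⇒ p = \frac{1}{2}.
Matching constants: q = 7p - 7q + 5 ⇒ q = \frac{17}{16}.
General: b(n) = A·(-7)^n + \frac{n}{2} + \frac{17}{16}.
Apply b(0) = -7: A + \frac{17}{16} = -7 ⇒ A = - \frac{129}{16}.
So b(n) = - \frac{129 \left(-7\right)^{n}}{16} + \frac{n}{2} + \frac{17}{16}.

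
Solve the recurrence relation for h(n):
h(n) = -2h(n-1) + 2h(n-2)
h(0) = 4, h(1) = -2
Characteristic equation: x² + 2x - 2 = 0.
Discriminant Δ = (-2)² + 4·(2) = 12.
Roots r₁,₂ = (-2 ± √12)/2, so r₁ = -1 + \sqrt{3}, r₂ = - \sqrt{3} - 1.
General solution: h(n) = A·r₁^n + B·r₂^n.
From the initial conditions, A + B = 4 and r₁A + r₂B = -2.
Since r₁ - r₂ = √12: A = (-2 - (4)r₂)/√12 = \frac{\sqrt{3}}{3} + 2, and B = 4 - A = 2 - \frac{\sqrt{3}}{3}.
So h(n) = \left(\frac{\sqrt{3}}{3} + 2\right)\left(-1 + \sqrt{3}\right)^n + \left(2 - \frac{\sqrt{3}}{3}\right)\left(- \sqrt{3} - 1\right)^n.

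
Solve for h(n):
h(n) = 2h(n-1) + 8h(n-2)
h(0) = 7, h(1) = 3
Characteristic equation: x² - 2x - 8 = 0, which factors as (x - (-2))(x - (4)) = 0.
Roots r₁ = -2, r₂ = 4 (distinct).
General solution: h(n) = A·(-2)^n + B·(4)^n.
From h(0) = 7: A + B = 7.
From h(1) = 3: -2A + 4B = 3.
Solving: A = \frac{25}{6}, B = \frac{17}{6}.
So h(n) = \frac{25 \left(-2\right)^{n}}{6} + \frac{17 \cdot 4^{n}}{6}.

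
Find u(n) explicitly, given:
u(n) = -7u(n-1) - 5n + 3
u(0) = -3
First-order linear with linear forcing.
Homogeneous solution: u_h(n) = A·(-7)^n.
Try particular u_p(n) = pn + q. Substituting:
  pn + q = -7(p(n-1) + q) - 5n + 3.
Matching the n-coefficient: p = -7p - 5 ⇒ p = - \frac{5}{8}.
Matching constants: q = 7p - 7q + 3 ⇒ q = - \frac{11}{64}.
General: u(n) = A·(-7)^n - \frac{5 n}{8} - \frac{11}{64}.
Apply u(0) = -3: A - \frac{11}{64} = -3 ⇒ A = - \frac{181}{64}.
So u(n) = - \frac{181 \left(-7\right)^{n}}{64} - \frac{5 n}{8} - \frac{11}{64}.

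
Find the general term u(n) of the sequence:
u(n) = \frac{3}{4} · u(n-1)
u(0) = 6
Pure geometric recurrence with ratio \frac{3}{4}.
By induction u(n) = u(0) · (\frac{3}{4})^n = 6 \left(\frac{3}{4}\right)^{n}.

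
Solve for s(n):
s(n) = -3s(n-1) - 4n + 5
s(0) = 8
First-order linear with linear forcing.
Homogeneous solution: s_h(n) = A·(-3)^n.
Try particular s_p(n) = pn + q. Substituting:
  pn + q = -3(p(n-1) + q) - 4n + 5.
Matching the n-coefficient: p = -3p - 4 ⇒ p = -1.
Matching constants: q = 3p - 3q + 5 ⇒ q = \frac{1}{2}.
General: s(n) = A·(-3)^n - n + \frac{1}{2}.
Apply s(0) = 8: A + \frac{1}{2} = 8 ⇒ A = \frac{15}{2}.
So s(n) = \frac{15 \left(-3\right)^{n}}{2} - n + \frac{1}{2}.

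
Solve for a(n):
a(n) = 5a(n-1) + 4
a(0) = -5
First-order linear non-homogeneous.
Homogeneous solution: a_h(n) = A·(5)^n.
Try constant particular solution a_p = K: K = 5K + 4 ⇒ K = -1.
General: a(n) = A·(5)^n - 1.
Apply a(0) = -5: A - 1 = -5 ⇒ A = -4.
So a(n) = - 4 \cdot 5^{n} - 1.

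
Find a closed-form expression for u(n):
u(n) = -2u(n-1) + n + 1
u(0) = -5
First-order linear with linear forcing.
Homogeneous solution: u_h(n) = A·(-2)^n.
Try particular u_p(n) = pn + q. Substituting:
  pn + q = -2(p(n-1) + q) + n + 1.
Matching the n-coefficient: p = -2p + 1 ⇒ p = \frac{1}{3}.
Matching constants: q = 2p - 2q + 1 ⇒ q = \frac{5}{9}.
General: u(n) = A·(-2)^n + \frac{n}{3} + \frac{5}{9}.
Apply u(0) = -5: A + \frac{5}{9} = -5 ⇒ A = - \frac{50}{9}.
So u(n) = - \frac{50 \left(-2\right)^{n}}{9} + \frac{n}{3} + \frac{5}{9}.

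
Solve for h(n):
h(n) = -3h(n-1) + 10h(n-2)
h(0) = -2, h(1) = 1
Characteristic equation: x² + 3x - 10 = 0, which factors as (x - (2))(x - (-5)) = 0.
Roots r₁ = 2, r₂ = -5 (distinct).
General solution: h(n) = A·(2)^n + B·(-5)^n.
From h(0) = -2: A + B = -2.
From h(1) = 1: 2A - 5B = 1.
Solving: A = - \frac{9}{7}, B = - \frac{5}{7}.
So h(n) = - \frac{5 \left(-5\right)^{n}}{7} - \frac{9 \cdot 2^{n}}{7}.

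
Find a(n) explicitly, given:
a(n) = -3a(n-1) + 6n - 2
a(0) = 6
First-order linear with linear forcing.
Homogeneous solution: a_h(n) = A·(-3)^n.
Try particular a_p(n) = pn + q. Substituting:
  pn + q = -3(p(n-1) + q) + 6n - 2.
Matching the n-coefficient: p = -3p + 6 ⇒ p = \frac{3}{2}.
Matching constants: q = 3p - 3q - 2 ⇒ q = \frac{5}{8}.
General: a(n) = A·(-3)^n + \frac{3 n}{2} + \frac{5}{8}.
Apply a(0) = 6: A + \frac{5}{8} = 6 ⇒ A = \frac{43}{8}.
So a(n) = \frac{43 \left(-3\right)^{n}}{8} + \frac{3 n}{2} + \frac{5}{8}.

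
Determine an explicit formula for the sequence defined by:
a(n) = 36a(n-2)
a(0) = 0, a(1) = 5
Characteristic equation: x² - 36 = 0, which factors as (x - (6))(x - (-6)) = 0.
Roots r₁ = 6, r₂ = -6 (distinct).
General solution: a(n) = A·(6)^n + B·(-6)^n.
From a(0) = 0: A + B = 0.
From a(1) = 5: 6A - 6B = 5.
Solving: A = \frac{5}{12}, B = - \frac{5}{12}.
So a(n) = - \frac{5 \left(-6\right)^{n}}{12} + \frac{5 \cdot 6^{n}}{12}.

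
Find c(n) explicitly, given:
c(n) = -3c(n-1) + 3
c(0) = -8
First-order linear non-homogeneous.
Homogeneous solution: c_h(n) = A·(-3)^n.
Try constant particular solution c_p = K: K = -3K + 3 ⇒ K = \frac{3}{4}.
General: c(n) = A·(-3)^n + \frac{3}{4}.
Apply c(0) = -8: A + \frac{3}{4} = -8 ⇒ A = - \frac{35}{4}.
So c(n) = \frac{3}{4} - \frac{35 \left(-3\right)^{n}}{4}.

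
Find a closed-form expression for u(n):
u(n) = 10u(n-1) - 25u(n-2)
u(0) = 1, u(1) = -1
Characteristic equation: x² - 10x + 25 = 0, which is (x - (5))².
Repeated root r = 5.
General solution: u(n) = (A + Bn)·(5)^n.
From u(0) = 1: A = 1.
From u(1) = -1: (A + B)·(5) = -1 ⇒ B = - \frac{6}{5}.
So u(n) = \left(1 - \frac{6 n}{5}\right) \cdot (5)^n.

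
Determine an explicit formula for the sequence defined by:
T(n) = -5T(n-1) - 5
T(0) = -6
First-order linear non-homogeneous.
Homogeneous solution: T_h(n) = A·(-5)^n.
Try constant particular solution T_p = K: K = -5K - 5 ⇒ K = - \frac{5}{6}.
General: T(n) = A·(-5)^n - \frac{5}{6}.
Apply T(0) = -6: A - \frac{5}{6} = -6 ⇒ A = - \frac{31}{6}.
So T(n) = - \frac{31 \left(-5\right)^{n}}{6} - \frac{5}{6}.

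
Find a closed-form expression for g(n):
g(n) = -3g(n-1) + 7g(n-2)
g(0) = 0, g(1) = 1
Characteristic equation: x² + 3x - 7 = 0.
Discriminant Δ = (-3)² + 4·(7) = 37.
Roots r₁,₂ = (-3 ± √37)/2, so r₁ = - \frac{3}{2} + \frac{\sqrt{37}}{2}, r₂ = - \frac{\sqrt{37}}{2} - \frac{3}{2}.
General solution: g(n) = A·r₁^n + B·r₂^n.
From the initial conditions, A + B = 0 and r₁A + r₂B = 1.
Since r₁ - r₂ = √37: A = (1 - (0)r₂)/√37 = \frac{\sqrt{37}}{37}, and B = 0 - A = - \frac{\sqrt{37}}{37}.
So g(n) = \left(\frac{\sqrt{37}}{37}\right)\left(- \frac{3}{2} + \frac{\sqrt{37}}{2}\right)^n + \left(- \frac{\sqrt{37}}{37}\right)\left(- \frac{\sqrt{37}}{2} - \frac{3}{2}\right)^n.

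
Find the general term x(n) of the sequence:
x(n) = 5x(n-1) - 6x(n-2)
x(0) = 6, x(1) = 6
Characteristic equation: x² - 5x + 6 = 0, which factors as (x - (2))(x - (3)) = 0.
Roots r₁ = 2, r₂ = 3 (distinct).
General solution: x(n) = A·(2)^n + B·(3)^n.
From x(0) = 6: A + B = 6.
From x(1) = 6: 2A + 3B = 6.
Solving: A = 12, B = -6.
So x(n) = 12 \cdot 2^{n} - 6 \cdot 3^{n}.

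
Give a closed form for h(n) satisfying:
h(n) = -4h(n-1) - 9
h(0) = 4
First-order linear non-homogeneous.
Homogeneous solution: h_h(n) = A·(-4)^n.
Try constant particular solution h_p = K: K = -4K - 9 ⇒ K = - \frac{9}{5}.
General: h(n) = A·(-4)^n - \frac{9}{5}.
Apply h(0) = 4: A - \frac{9}{5} = 4 ⇒ A = \frac{29}{5}.
So h(n) = \frac{29 \left(-4\right)^{n}}{5} - \frac{9}{5}.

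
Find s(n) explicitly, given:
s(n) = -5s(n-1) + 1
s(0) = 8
First-order linear non-homogeneous.
Homogeneous solution: s_h(n) = A·(-5)^n.
Try constant particular solution s_p = K: K = -5K + 1 ⇒ K = \frac{1}{6}.
General: s(n) = A·(-5)^n + \frac{1}{6}.
Apply s(0) = 8: A + \frac{1}{6} = 8 ⇒ A = \frac{47}{6}.
So s(n) = \frac{47 \left(-5\right)^{n}}{6} + \frac{1}{6}.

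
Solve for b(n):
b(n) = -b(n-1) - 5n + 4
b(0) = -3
First-order linear with linear forcing.
Homogeneous solution: b_h(n) = A·(-1)^n.
Try particular b_p(n) = pn + q. Substituting:
  pn + q = -(p(n-1) + q) - 5n + 4.
Matching the n-coefficient: p = -p - 5 ⇒ p = - \frac{5}{2}.
Matching constants: q = p - q + 4 ⇒ q = \frac{3}{4}.
General: b(n) = A·(-1)^n - \frac{5 n}{2} + \frac{3}{4}.
Apply b(0) = -3: A + \frac{3}{4} = -3 ⇒ A = - \frac{15}{4}.
So b(n) = - \frac{15 \left(-1\right)^{n}}{4} - \frac{5 n}{2} + \frac{3}{4}.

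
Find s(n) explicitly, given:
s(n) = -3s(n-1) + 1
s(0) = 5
First-order linear non-homogeneous.
Homogeneous solution: s_h(n) = A·(-3)^n.
Try constant particular solution s_p = K: K = -3K + 1 ⇒ K = \frac{1}{4}.
General: s(n) = A·(-3)^n + \frac{1}{4}.
Apply s(0) = 5: A + \frac{1}{4} = 5 ⇒ A = \frac{19}{4}.
So s(n) = \frac{19 \left(-3\right)^{n}}{4} + \frac{1}{4}.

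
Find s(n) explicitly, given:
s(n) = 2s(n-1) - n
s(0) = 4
First-order linear with linear forcing.
Homogeneous solution: s_h(n) = A·(2)^n.
Try particular s_p(n) = pn + q. Substituting:
  pn + q = 2(p(n-1) + q) - n.
Matching the n-coefficient: p = 2p - 1 ⇒ p = 1.
Matching constants: q = -2p + 2q ⇒ q = 2.
General: s(n) = A·(2)^n + n + 2.
Apply s(0) = 4: A + 2 = 4 ⇒ A = 2.
So s(n) = 2 \cdot 2^{n} + n + 2.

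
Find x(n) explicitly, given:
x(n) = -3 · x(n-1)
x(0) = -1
Pure geometric recurrence with ratio -3.
By induction x(n) = x(0) · (-3)^n = - \left(-3\right)^{n}.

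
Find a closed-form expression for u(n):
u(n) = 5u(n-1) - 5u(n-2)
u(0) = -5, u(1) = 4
Characteristic equation: x² - 5x + 5 = 0.
Discriminant Δ = (5)² + 4·(-5) = 5.
Roots r₁,₂ = (5 ± √5)/2, so r₁ = \frac{\sqrt{5}}{2} + \frac{5}{2}, r₂ = \frac{5}{2} - \frac{\sqrt{5}}{2}.
General solution: u(n) = A·r₁^n + B·r₂^n.
From the initial conditions, A + B = -5 and r₁A + r₂B = 4.
Since r₁ - r₂ = √5: A = (4 - (-5)r₂)/√5 = - \frac{5}{2} + \frac{33 \sqrt{5}}{10}, and B = -5 - A = - \frac{33 \sqrt{5}}{10} - \frac{5}{2}.
So u(n) = \left(- \frac{5}{2} + \frac{33 \sqrt{5}}{10}\right)\left(\frac{\sqrt{5}}{2} + \frac{5}{2}\right)^n + \left(- \frac{33 \sqrt{5}}{10} - \frac{5}{2}\right)\left(\frac{5}{2} - \frac{\sqrt{5}}{2}\right)^n.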